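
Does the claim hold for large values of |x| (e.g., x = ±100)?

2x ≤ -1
x = 100: LHS = 2·100 = 200; 200 ≤ -1 — FAILS
x = -100: LHS = 2·(-100) = -200; -200 ≤ -1 — holds

Answer: Partially: fails for x = 100, holds for x = -100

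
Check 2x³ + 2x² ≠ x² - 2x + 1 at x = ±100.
x = 100: LHS = 2·100³ + 2·100² = 2020000, RHS = 100² - 2·100 + 1 = 9801; 2020000 ≠ 9801 — holds
x = -100: LHS = 2·(-100)³ + 2·(-100)² = -1980000, RHS = (-100)² - 2·(-100) + 1 = 10201; -1980000 ≠ 10201 — holds

Answer: Yes, holds for both x = 100 and x = -100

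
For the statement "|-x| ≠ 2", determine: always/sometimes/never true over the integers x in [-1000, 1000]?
Holds at x = 0: LHS = |-0| = |0| = 0; 0 ≠ 2 — holds
Fails at x = 2: LHS = |-2| = 2; 2 ≠ 2 — FAILS
It is satisfied by some integers in the range but not all.

Answer: Sometimes true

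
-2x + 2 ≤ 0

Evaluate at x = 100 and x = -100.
x = 100: LHS = -2·100 + 2 = -198; -198 ≤ 0 — holds
x = -100: LHS = -2·(-100) + 2 = 202; 202 ≤ 0 — FAILS

Answer: Partially: holds for x = 100, fails for x = -100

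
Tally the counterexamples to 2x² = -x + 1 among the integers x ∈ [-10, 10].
Counterexamples in [-10, 10]: {-10, -9, -8, -7, -6, -5, -4, -3, -2, 0, 1, 2, 3, 4, 5, 6, 7, 8, 9, 10}.

Counting them gives 20 values.

Answer: 20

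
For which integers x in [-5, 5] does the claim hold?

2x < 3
Holds for: {-5, -4, -3, -2, -1, 0, 1}
Fails for: {2, 3, 4, 5}

Answer: {-5, -4, -3, -2, -1, 0, 1}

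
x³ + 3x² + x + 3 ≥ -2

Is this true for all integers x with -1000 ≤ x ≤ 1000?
The claim fails at x = -4:
x = -4: LHS = (-4)³ + 3·(-4)² + (-4) + 3 = -17; -17 ≥ -2 — FAILS

Because a single integer refutes it, the statement is false.

Answer: False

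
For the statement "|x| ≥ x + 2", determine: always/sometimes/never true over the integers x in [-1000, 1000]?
Holds at x = -1: LHS = |-1| = 1, RHS = (-1) + 2 = 1; 1 ≥ 1 — holds
Fails at x = 0: LHS = |0| = 0, RHS = 0 + 2 = 2; 0 ≥ 2 — FAILS
It is satisfied by some integers in the range but not all.

Answer: Sometimes true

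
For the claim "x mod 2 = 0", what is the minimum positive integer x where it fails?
Testing positive integers:
x = 1: LHS = 1 mod 2 = 1; 1 = 0 — FAILS  ← smallest positive counterexample

Answer: x = 1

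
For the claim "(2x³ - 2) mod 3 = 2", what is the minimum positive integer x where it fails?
Testing positive integers:
x = 1: LHS = (2·1³ - 2) mod 3 = 0 mod 3 = 0; 0 = 2 — FAILS  ← smallest positive counterexample

Answer: x = 1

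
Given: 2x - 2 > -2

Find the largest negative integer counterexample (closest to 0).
Testing negative integers from -1 downward:
x = -1: LHS = 2·(-1) - 2 = -4; -4 > -2 — FAILS  ← closest negative counterexample to 0

Answer: x = -1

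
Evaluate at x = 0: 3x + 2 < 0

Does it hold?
x = 0: LHS = 3·0 + 2 = 2; 2 < 0 — FAILS

The relation fails at x = 0, so x = 0 is a counterexample.

Answer: No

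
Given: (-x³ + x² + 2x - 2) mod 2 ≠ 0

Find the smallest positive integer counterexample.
Testing positive integers:
x = 1: LHS = (-1³ + 1² + 2·1 - 2) mod 2 = 0 mod 2 = 0; 0 ≠ 0 — FAILS  ← smallest positive counterexample

Answer: x = 1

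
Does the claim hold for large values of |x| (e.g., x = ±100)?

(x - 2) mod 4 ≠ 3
x = 100: LHS = (100 - 2) mod 4 = 98 mod 4 = 2; 2 ≠ 3 — holds
x = -100: LHS = ((-100) - 2) mod 4 = (-102) mod 4 = 2; 2 ≠ 3 — holds

Answer: Yes, holds for both x = 100 and x = -100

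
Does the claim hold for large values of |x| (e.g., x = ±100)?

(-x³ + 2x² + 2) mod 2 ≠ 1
x = 100: LHS = (-100³ + 2·100² + 2) mod 2 = (-979998) mod 2 = 0; 0 ≠ 1 — holds
x = -100: LHS = (-(-100)³ + 2·(-100)² + 2) mod 2 = 1020002 mod 2 = 0; 0 ≠ 1 — holds

Answer: Yes, holds for both x = 100 and x = -100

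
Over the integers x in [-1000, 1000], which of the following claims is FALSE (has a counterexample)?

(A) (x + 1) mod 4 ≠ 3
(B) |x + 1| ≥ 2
(A) x = 2: LHS = (2 + 1) mod 4 = 3 mod 4 = 3; 3 ≠ 3 — FAILS
(B) x = 0: LHS = |0 + 1| = |1| = 1; 1 ≥ 2 — FAILS

Answer: Both A and B are false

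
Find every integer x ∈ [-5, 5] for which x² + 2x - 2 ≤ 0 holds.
Holds for: {-2, -1, 0}
Fails for: {-5, -4, -3, 1, 2, 3, 4, 5}

Answer: {-2, -1, 0}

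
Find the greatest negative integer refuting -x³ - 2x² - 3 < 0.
Testing negative integers from -1 downward:
x = -1: LHS = -(-1)³ - 2·(-1)² - 3 = -4; -4 < 0 — holds
x = -2: LHS = -(-2)³ - 2·(-2)² - 3 = -3; -3 < 0 — holds
x = -3: LHS = -(-3)³ - 2·(-3)² - 3 = 6; 6 < 0 — FAILS  ← closest negative counterexample to 0

Answer: x = -3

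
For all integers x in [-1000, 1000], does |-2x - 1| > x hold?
Over all integers in [-1000, 1000], LHS − RHS is smallest at x = 0, where it equals 1:
x = 0: LHS = |-2·0 - 1| = |-1| = 1; 1 > 0 — holds
At the ends of the range:
x = -1000: LHS = |-2·(-1000) - 1| = |1999| = 1999; 1999 > -1000 — holds
x = 1000: LHS = |-2·1000 - 1| = |-2001| = 2001; 2001 > 1000 — holds
Hence LHS − RHS is never zero or negative, i.e. LHS > RHS throughout, so the relation holds for every integer in [-1000, 1000].

No counterexample exists.

Answer: True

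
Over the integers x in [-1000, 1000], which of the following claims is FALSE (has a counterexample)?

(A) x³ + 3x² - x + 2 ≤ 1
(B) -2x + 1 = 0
(A) x = 0: LHS = 0³ + 3·0² - 0 + 2 = 2; 2 ≤ 1 — FAILS
(B) x = 0: LHS = -2·0 + 1 = 1; 1 = 0 — FAILS

Answer: Both A and B are false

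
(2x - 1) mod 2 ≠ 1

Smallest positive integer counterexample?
Testing positive integers:
x = 1: LHS = (2·1 - 1) mod 2 = 1 mod 2 = 1; 1 ≠ 1 — FAILS  ← smallest positive counterexample

Answer: x = 1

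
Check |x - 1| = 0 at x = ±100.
x = 100: LHS = |100 - 1| = |99| = 99; 99 = 0 — FAILS
x = -100: LHS = |(-100) - 1| = |-101| = 101; 101 = 0 — FAILS

Answer: No, fails for both x = 100 and x = -100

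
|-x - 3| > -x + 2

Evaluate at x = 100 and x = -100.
x = 100: LHS = |-100 - 3| = |-103| = 103, RHS = -100 + 2 = -98; 103 > -98 — holds
x = -100: LHS = |-(-100) - 3| = |97| = 97, RHS = -(-100) + 2 = 102; 97 > 102 — FAILS

Answer: Partially: holds for x = 100, fails for x = -100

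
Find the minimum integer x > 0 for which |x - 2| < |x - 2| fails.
Testing positive integers:
x = 1: LHS = |1 - 2| = |-1| = 1, RHS = |1 - 2| = |-1| = 1; 1 < 1 — FAILS  ← smallest positive counterexample

Answer: x = 1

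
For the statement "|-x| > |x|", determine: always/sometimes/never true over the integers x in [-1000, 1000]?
Over all integers in [-1000, 1000], LHS − RHS is largest at x = 0, where it equals 0:
x = 0: LHS = |-0| = |0| = 0, RHS = |0| = 0; 0 > 0 — FAILS
At the ends of the range:
x = -1000: LHS = |-(-1000)| = |1000| = 1000, RHS = |-1000| = 1000; 1000 > 1000 — FAILS
x = 1000: LHS = |-1000| = 1000, RHS = |1000| = 1000; 1000 > 1000 — FAILS
Hence LHS − RHS is never positive, i.e. LHS ≤ RHS throughout, so the claimed relation (>) fails for every integer in [-1000, 1000].

No integer in the range satisfies it.

Answer: Never true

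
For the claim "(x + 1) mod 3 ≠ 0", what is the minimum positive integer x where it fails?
Testing positive integers:
x = 1: LHS = (1 + 1) mod 3 = 2 mod 3 = 2; 2 ≠ 0 — holds
x = 2: LHS = (2 + 1) mod 3 = 3 mod 3 = 0; 0 ≠ 0 — FAILS  ← smallest positive counterexample

Answer: x = 2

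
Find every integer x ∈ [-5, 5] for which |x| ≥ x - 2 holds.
Over all integers in [-5, 5], LHS − RHS is smallest at x = 0, where it equals 2:
x = 0: LHS = |0| = 0, RHS = 0 - 2 = -2; 0 ≥ -2 — holds
At the ends of the range:
x = -5: LHS = |-5| = 5, RHS = (-5) - 2 = -7; 5 ≥ -7 — holds
x = 5: LHS = |5| = 5, RHS = 5 - 2 = 3; 5 ≥ 3 — holds
Hence LHS − RHS is never negative, i.e. LHS ≥ RHS throughout, so the relation holds for every integer in [-5, 5].

Answer: All integers in [-5, 5]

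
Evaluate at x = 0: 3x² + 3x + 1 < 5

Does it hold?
x = 0: LHS = 3·0² + 3·0 + 1 = 1; 1 < 5 — holds

The relation is satisfied at x = 0.

Answer: Yes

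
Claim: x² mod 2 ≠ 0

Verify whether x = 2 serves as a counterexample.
Substitute x = 2 into the relation:
x = 2: LHS = (2²) mod 2 = 4 mod 2 = 0; 0 ≠ 0 — FAILS

Since the claim fails at x = 2, this value is a counterexample.

Answer: Yes, x = 2 is a counterexample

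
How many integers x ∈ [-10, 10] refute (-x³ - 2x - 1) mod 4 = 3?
Counterexamples in [-10, 10]: {-9, -7, -5, -3, -1, 1, 3, 5, 7, 9}.

Counting them gives 10 values.

Answer: 10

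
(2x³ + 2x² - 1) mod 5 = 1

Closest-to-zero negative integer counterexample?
Testing negative integers from -1 downward:
x = -1: LHS = (2·(-1)³ + 2·(-1)² - 1) mod 5 = (-1) mod 5 = 4; 4 = 1 — FAILS  ← closest negative counterexample to 0

Answer: x = -1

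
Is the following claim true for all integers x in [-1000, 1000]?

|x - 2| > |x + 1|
The claim fails at x = 1:
x = 1: LHS = |1 - 2| = |-1| = 1, RHS = |1 + 1| = |2| = 2; 1 > 2 — FAILS

Because a single integer refutes it, the statement is false.

Answer: False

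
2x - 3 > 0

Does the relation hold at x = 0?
x = 0: LHS = 2·0 - 3 = -3; -3 > 0 — FAILS

The relation fails at x = 0, so x = 0 is a counterexample.

Answer: No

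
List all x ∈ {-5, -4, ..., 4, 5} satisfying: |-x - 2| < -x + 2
Holds for: {-5, -4, -3, -2, -1}
Fails for: {0, 1, 2, 3, 4, 5}

Answer: {-5, -4, -3, -2, -1}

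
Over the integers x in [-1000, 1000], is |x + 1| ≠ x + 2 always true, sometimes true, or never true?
Track d = LHS − RHS over the integers in [-1000, 1000]. Equality would need d = 0, but d changes sign only between consecutive integers, jumping over 0:
x = -2: LHS = |(-2) + 1| = |-1| = 1, RHS = (-2) + 2 = 0; 1 ≠ 0 — holds  (d = 1)
x = -1: LHS = |(-1) + 1| = |0| = 0, RHS = (-1) + 2 = 1; 0 ≠ 1 — holds  (d = -1)
Away from these crossings d keeps a constant sign, and checking every integer in [-1000, 1000] confirms d ≠ 0 throughout. Hence the two sides are never equal, so the relation holds for every integer in [-1000, 1000].

No counterexample exists.

Answer: Always true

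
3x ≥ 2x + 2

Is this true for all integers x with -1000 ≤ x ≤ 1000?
The claim fails at x = 0:
x = 0: LHS = 3·0 = 0, RHS = 2·0 + 2 = 2; 0 ≥ 2 — FAILS

Because a single integer refutes it, the statement is false.

Answer: False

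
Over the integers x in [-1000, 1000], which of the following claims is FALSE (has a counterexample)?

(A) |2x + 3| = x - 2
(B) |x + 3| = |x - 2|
(A) x = 0: LHS = |2·0 + 3| = |3| = 3, RHS = 0 - 2 = -2; 3 = -2 — FAILS
(B) x = 0: LHS = |0 + 3| = |3| = 3, RHS = |0 - 2| = |-2| = 2; 3 = 2 — FAILS

Answer: Both A and B are false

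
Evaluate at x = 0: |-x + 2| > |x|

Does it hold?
x = 0: LHS = |-0 + 2| = |2| = 2, RHS = |0| = 0; 2 > 0 — holds

The relation is satisfied at x = 0.

Answer: Yes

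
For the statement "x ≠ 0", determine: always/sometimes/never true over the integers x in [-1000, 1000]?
Holds at x = 1: 1 ≠ 0 — holds
Fails at x = 0: 0 ≠ 0 — FAILS
It is satisfied by some integers in the range but not all.

Answer: Sometimes true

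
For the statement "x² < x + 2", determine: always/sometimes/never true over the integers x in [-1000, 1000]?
Holds at x = 0: LHS = 0² = 0, RHS = 0 + 2 = 2; 0 < 2 — holds
Fails at x = -1: LHS = (-1)² = 1, RHS = (-1) + 2 = 1; 1 < 1 — FAILS
It is satisfied by some integers in the range but not all.

Answer: Sometimes true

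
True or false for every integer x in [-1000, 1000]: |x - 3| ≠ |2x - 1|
The claim fails at x = -2:
x = -2: LHS = |(-2) - 3| = |-5| = 5, RHS = |2·(-2) - 1| = |-5| = 5; 5 ≠ 5 — FAILS

Because a single integer refutes it, the statement is false.

Answer: False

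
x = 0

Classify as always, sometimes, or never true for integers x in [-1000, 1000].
Holds at x = 0: 0 = 0 — holds
Fails at x = 1: 1 = 0 — FAILS
It is satisfied by some integers in the range but not all.

Answer: Sometimes true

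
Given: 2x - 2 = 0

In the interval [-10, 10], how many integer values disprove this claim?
Counterexamples in [-10, 10]: {-10, -9, -8, -7, -6, -5, -4, -3, -2, -1, 0, 2, 3, 4, 5, 6, 7, 8, 9, 10}.

Counting them gives 20 values.

Answer: 20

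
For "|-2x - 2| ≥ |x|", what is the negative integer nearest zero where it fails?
Testing negative integers from -1 downward:
x = -1: LHS = |-2·(-1) - 2| = |0| = 0, RHS = |-1| = 1; 0 ≥ 1 — FAILS  ← closest negative counterexample to 0

Answer: x = -1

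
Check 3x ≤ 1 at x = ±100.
x = 100: LHS = 3·100 = 300; 300 ≤ 1 — FAILS
x = -100: LHS = 3·(-100) = -300; -300 ≤ 1 — holds

Answer: Partially: fails for x = 100, holds for x = -100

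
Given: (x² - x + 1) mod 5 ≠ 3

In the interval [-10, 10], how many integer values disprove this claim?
Counterexamples in [-10, 10]: {-8, -6, -3, -1, 2, 4, 7, 9}.

Counting them gives 8 values.

Answer: 8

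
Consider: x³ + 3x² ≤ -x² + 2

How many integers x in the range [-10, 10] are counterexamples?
Counterexamples in [-10, 10]: {-3, -2, -1, 1, 2, 3, 4, 5, 6, 7, 8, 9, 10}.

Counting them gives 13 values.

Answer: 13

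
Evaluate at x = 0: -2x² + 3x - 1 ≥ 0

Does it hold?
x = 0: LHS = -2·0² + 3·0 - 1 = -1; -1 ≥ 0 — FAILS

The relation fails at x = 0, so x = 0 is a counterexample.

Answer: No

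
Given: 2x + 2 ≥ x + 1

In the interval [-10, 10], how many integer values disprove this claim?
Counterexamples in [-10, 10]: {-10, -9, -8, -7, -6, -5, -4, -3, -2}.

Counting them gives 9 values.

Answer: 9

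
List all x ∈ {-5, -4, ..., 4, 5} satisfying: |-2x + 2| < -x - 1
Over all integers in [-5, 5], LHS − RHS is smallest at x = 1, where it equals 2:
x = 1: LHS = |-2·1 + 2| = |0| = 0, RHS = -1 - 1 = -2; 0 < -2 — FAILS
At the ends of the range:
x = -5: LHS = |-2·(-5) + 2| = |12| = 12, RHS = -(-5) - 1 = 4; 12 < 4 — FAILS
x = 5: LHS = |-2·5 + 2| = |-8| = 8, RHS = -5 - 1 = -6; 8 < -6 — FAILS
Hence LHS − RHS is never negative, i.e. LHS ≥ RHS throughout, so the claimed relation (<) fails for every integer in [-5, 5].

Answer: None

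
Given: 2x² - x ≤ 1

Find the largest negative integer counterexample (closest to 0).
Testing negative integers from -1 downward:
x = -1: LHS = 2·(-1)² - (-1) = 3; 3 ≤ 1 — FAILS  ← closest negative counterexample to 0

Answer: x = -1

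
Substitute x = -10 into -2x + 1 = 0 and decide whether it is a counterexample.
Substitute x = -10 into the relation:
x = -10: LHS = -2·(-10) + 1 = 21; 21 = 0 — FAILS

Since the claim fails at x = -10, this value is a counterexample.

Answer: Yes, x = -10 is a counterexample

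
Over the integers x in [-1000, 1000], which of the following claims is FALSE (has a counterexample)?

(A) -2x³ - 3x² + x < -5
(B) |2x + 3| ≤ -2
(A) x = 0: LHS = -2·0³ - 3·0² + 0 = 0; 0 < -5 — FAILS
(B) x = 0: LHS = |2·0 + 3| = |3| = 3; 3 ≤ -2 — FAILS

Answer: Both A and B are false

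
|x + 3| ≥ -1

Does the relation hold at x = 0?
x = 0: LHS = |0 + 3| = |3| = 3; 3 ≥ -1 — holds

The relation is satisfied at x = 0.

Answer: Yes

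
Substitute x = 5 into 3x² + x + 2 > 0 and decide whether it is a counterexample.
Substitute x = 5 into the relation:
x = 5: LHS = 3·5² + 5 + 2 = 82; 82 > 0 — holds

The relation holds at x = 5, so it is not a counterexample.

Answer: No, x = 5 is not a counterexample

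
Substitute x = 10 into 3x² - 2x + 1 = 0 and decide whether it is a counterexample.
Substitute x = 10 into the relation:
x = 10: LHS = 3·10² - 2·10 + 1 = 281; 281 = 0 — FAILS

Since the claim fails at x = 10, this value is a counterexample.

Answer: Yes, x = 10 is a counterexample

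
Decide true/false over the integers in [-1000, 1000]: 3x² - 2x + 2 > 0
Over all integers in [-1000, 1000], LHS − RHS is smallest at x = 0, where it equals 2:
x = 0: LHS = 3·0² - 2·0 + 2 = 2; 2 > 0 — holds
At the ends of the range:
x = -1000: LHS = 3·(-1000)² - 2·(-1000) + 2 = 3002002; 3002002 > 0 — holds
x = 1000: LHS = 3·1000² - 2·1000 + 2 = 2998002; 2998002 > 0 — holds
Hence LHS − RHS is never zero or negative, i.e. LHS > RHS throughout, so the relation holds for every integer in [-1000, 1000].

No counterexample exists.

Answer: True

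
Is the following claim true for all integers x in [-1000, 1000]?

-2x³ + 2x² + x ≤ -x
The claim fails at x = 1:
x = 1: LHS = -2·1³ + 2·1² + 1 = 1; 1 ≤ -1 — FAILS

Because a single integer refutes it, the statement is false.

Answer: False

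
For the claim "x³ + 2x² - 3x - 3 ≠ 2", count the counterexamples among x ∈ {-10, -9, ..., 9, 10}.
Track d = LHS − RHS over the integers in [-10, 10]. Equality would need d = 0, but d changes sign only between consecutive integers, jumping over 0:
x = -3: LHS = (-3)³ + 2·(-3)² - 3·(-3) - 3 = -3; -3 ≠ 2 — holds  (d = -5)
x = -2: LHS = (-2)³ + 2·(-2)² - 3·(-2) - 3 = 3; 3 ≠ 2 — holds  (d = 1)
x = -2: LHS = (-2)³ + 2·(-2)² - 3·(-2) - 3 = 3; 3 ≠ 2 — holds  (d = 1)
x = -1: LHS = (-1)³ + 2·(-1)² - 3·(-1) - 3 = 1; 1 ≠ 2 — holds  (d = -1)
x = 1: LHS = 1³ + 2·1² - 3·1 - 3 = -3; -3 ≠ 2 — holds  (d = -5)
x = 2: LHS = 2³ + 2·2² - 3·2 - 3 = 7; 7 ≠ 2 — holds  (d = 5)
Away from these crossings d keeps a constant sign, and checking every integer in [-10, 10] confirms d ≠ 0 throughout. Hence the two sides are never equal, so the relation holds for every integer in [-10, 10].

No counterexample appears in that range.

Answer: 0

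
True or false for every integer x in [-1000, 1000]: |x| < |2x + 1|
The claim fails at x = -1:
x = -1: LHS = |-1| = 1, RHS = |2·(-1) + 1| = |-1| = 1; 1 < 1 — FAILS

Because a single integer refutes it, the statement is false.

Answer: False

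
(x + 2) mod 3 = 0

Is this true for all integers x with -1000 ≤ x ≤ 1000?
The claim fails at x = 0:
x = 0: LHS = (0 + 2) mod 3 = 2 mod 3 = 2; 2 = 0 — FAILS

Because a single integer refutes it, the statement is false.

Answer: False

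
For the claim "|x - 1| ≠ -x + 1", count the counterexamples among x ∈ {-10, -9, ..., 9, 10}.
Counterexamples in [-10, 10]: {-10, -9, -8, -7, -6, -5, -4, -3, -2, -1, 0, 1}.

Counting them gives 12 values.

Answer: 12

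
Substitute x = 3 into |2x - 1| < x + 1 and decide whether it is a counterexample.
Substitute x = 3 into the relation:
x = 3: LHS = |2·3 - 1| = |5| = 5, RHS = 3 + 1 = 4; 5 < 4 — FAILS

Since the claim fails at x = 3, this value is a counterexample.

Answer: Yes, x = 3 is a counterexample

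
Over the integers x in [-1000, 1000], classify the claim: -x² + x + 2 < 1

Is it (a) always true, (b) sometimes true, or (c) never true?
Holds at x = -1: LHS = -(-1)² + (-1) + 2 = 0; 0 < 1 — holds
Fails at x = 0: LHS = -0² + 0 + 2 = 2; 2 < 1 — FAILS
It is satisfied by some integers in the range but not all.

Answer: Sometimes true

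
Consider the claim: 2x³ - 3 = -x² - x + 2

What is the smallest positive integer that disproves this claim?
Testing positive integers:
x = 1: LHS = 2·1³ - 3 = -1, RHS = -1² - 1 + 2 = 0; -1 = 0 — FAILS  ← smallest positive counterexample

Answer: x = 1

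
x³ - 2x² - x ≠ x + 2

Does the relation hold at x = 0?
x = 0: LHS = 0³ - 2·0² - 0 = 0, RHS = 0 + 2 = 2; 0 ≠ 2 — holds

The relation is satisfied at x = 0.

Answer: Yes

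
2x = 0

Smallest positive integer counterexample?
Testing positive integers:
x = 1: LHS = 2·1 = 2; 2 = 0 — FAILS  ← smallest positive counterexample

Answer: x = 1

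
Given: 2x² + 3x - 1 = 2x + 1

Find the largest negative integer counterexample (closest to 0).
Testing negative integers from -1 downward:
x = -1: LHS = 2·(-1)² + 3·(-1) - 1 = -2, RHS = 2·(-1) + 1 = -1; -2 = -1 — FAILS  ← closest negative counterexample to 0

Answer: x = -1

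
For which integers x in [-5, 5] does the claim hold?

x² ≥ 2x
Holds for: {-5, -4, -3, -2, -1, 0, 2, 3, 4, 5}
Fails for: {1}

Answer: {-5, -4, -3, -2, -1, 0, 2, 3, 4, 5}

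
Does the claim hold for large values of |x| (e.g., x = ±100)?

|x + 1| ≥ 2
x = 100: LHS = |100 + 1| = |101| = 101; 101 ≥ 2 — holds
x = -100: LHS = |(-100) + 1| = |-99| = 99; 99 ≥ 2 — holds

Answer: Yes, holds for both x = 100 and x = -100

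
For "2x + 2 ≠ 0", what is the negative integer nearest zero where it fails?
Testing negative integers from -1 downward:
x = -1: LHS = 2·(-1) + 2 = 0; 0 ≠ 0 — FAILS  ← closest negative counterexample to 0

Answer: x = -1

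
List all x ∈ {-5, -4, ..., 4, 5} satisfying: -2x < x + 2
Holds for: {0, 1, 2, 3, 4, 5}
Fails for: {-5, -4, -3, -2, -1}

Answer: {0, 1, 2, 3, 4, 5}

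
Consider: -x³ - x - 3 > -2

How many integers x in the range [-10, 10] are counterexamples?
Counterexamples in [-10, 10]: {0, 1, 2, 3, 4, 5, 6, 7, 8, 9, 10}.

Counting them gives 11 values.

Answer: 11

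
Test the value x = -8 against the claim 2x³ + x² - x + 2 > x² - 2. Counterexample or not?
Substitute x = -8 into the relation:
x = -8: LHS = 2·(-8)³ + (-8)² - (-8) + 2 = -950, RHS = (-8)² - 2 = 62; -950 > 62 — FAILS

Since the claim fails at x = -8, this value is a counterexample.

Answer: Yes, x = -8 is a counterexample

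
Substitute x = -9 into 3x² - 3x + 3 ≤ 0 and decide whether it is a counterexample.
Substitute x = -9 into the relation:
x = -9: LHS = 3·(-9)² - 3·(-9) + 3 = 273; 273 ≤ 0 — FAILS

Since the claim fails at x = -9, this value is a counterexample.

Answer: Yes, x = -9 is a counterexample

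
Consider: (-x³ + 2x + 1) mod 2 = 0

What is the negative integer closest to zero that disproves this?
Testing negative integers from -1 downward:
x = -1: LHS = (-(-1)³ + 2·(-1) + 1) mod 2 = 0 mod 2 = 0; 0 = 0 — holds
x = -2: LHS = (-(-2)³ + 2·(-2) + 1) mod 2 = 5 mod 2 = 1; 1 = 0 — FAILS  ← closest negative counterexample to 0

Answer: x = -2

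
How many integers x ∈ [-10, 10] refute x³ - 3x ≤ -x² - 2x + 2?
Counterexamples in [-10, 10]: {2, 3, 4, 5, 6, 7, 8, 9, 10}.

Counting them gives 9 values.

Answer: 9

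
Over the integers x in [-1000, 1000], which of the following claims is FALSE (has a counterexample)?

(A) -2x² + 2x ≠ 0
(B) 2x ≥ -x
(A) x = 0: LHS = -2·0² + 2·0 = 0; 0 ≠ 0 — FAILS
(B) x = -1: LHS = 2·(-1) = -2, RHS = -(-1) = 1; -2 ≥ 1 — FAILS

Answer: Both A and B are false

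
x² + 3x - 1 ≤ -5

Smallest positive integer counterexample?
Testing positive integers:
x = 1: LHS = 1² + 3·1 - 1 = 3; 3 ≤ -5 — FAILS  ← smallest positive counterexample

Answer: x = 1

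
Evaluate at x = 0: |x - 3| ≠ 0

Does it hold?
x = 0: LHS = |0 - 3| = |-3| = 3; 3 ≠ 0 — holds

The relation is satisfied at x = 0.

Answer: Yes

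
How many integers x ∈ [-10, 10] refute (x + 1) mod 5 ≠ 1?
Counterexamples in [-10, 10]: {-10, -5, 0, 5, 10}.

Counting them gives 5 values.

Answer: 5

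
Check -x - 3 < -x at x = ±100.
x = 100: LHS = -100 - 3 = -103; -103 < -100 — holds
x = -100: LHS = -(-100) - 3 = 97, RHS = -(-100) = 100; 97 < 100 — holds

Answer: Yes, holds for both x = 100 and x = -100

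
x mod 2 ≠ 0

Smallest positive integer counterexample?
Testing positive integers:
x = 1: LHS = 1 mod 2 = 1; 1 ≠ 0 — holds
x = 2: LHS = 2 mod 2 = 0; 0 ≠ 0 — FAILS  ← smallest positive counterexample

Answer: x = 2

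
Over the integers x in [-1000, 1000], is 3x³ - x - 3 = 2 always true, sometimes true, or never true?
Track d = LHS − RHS over the integers in [-1000, 1000]. Equality would need d = 0, but d changes sign only between consecutive integers, jumping over 0:
x = 1: LHS = 3·1³ - 1 - 3 = -1; -1 = 2 — FAILS  (d = -3)
x = 2: LHS = 3·2³ - 2 - 3 = 19; 19 = 2 — FAILS  (d = 17)
Away from these crossings d keeps a constant sign, and checking every integer in [-1000, 1000] confirms d ≠ 0 throughout. Hence the two sides are never equal, so the claimed relation (=) fails for every integer in [-1000, 1000].

No integer in the range satisfies it.

Answer: Never true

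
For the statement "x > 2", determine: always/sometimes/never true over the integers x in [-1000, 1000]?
Holds at x = 3: 3 > 2 — holds
Fails at x = 0: 0 > 2 — FAILS
It is satisfied by some integers in the range but not all.

Answer: Sometimes true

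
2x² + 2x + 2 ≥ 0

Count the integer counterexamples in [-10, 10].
Over all integers in [-10, 10], LHS − RHS is smallest at x = 0, where it equals 2:
x = 0: LHS = 2·0² + 2·0 + 2 = 2; 2 ≥ 0 — holds
At the ends of the range:
x = -10: LHS = 2·(-10)² + 2·(-10) + 2 = 182; 182 ≥ 0 — holds
x = 10: LHS = 2·10² + 2·10 + 2 = 222; 222 ≥ 0 — holds
Hence LHS − RHS is never negative, i.e. LHS ≥ RHS throughout, so the relation holds for every integer in [-10, 10].

No counterexample appears in that range.

Answer: 0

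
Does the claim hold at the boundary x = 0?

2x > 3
x = 0: LHS = 2·0 = 0; 0 > 3 — FAILS

The relation fails at x = 0, so x = 0 is a counterexample.

Answer: No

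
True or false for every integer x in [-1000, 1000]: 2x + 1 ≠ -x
Track d = LHS − RHS over the integers in [-1000, 1000]. Equality would need d = 0, but d changes sign only between consecutive integers, jumping over 0:
x = -1: LHS = 2·(-1) + 1 = -1, RHS = -(-1) = 1; -1 ≠ 1 — holds  (d = -2)
x = 0: LHS = 2·0 + 1 = 1, RHS = -0 = 0; 1 ≠ 0 — holds  (d = 1)
Away from these crossings d keeps a constant sign, and checking every integer in [-1000, 1000] confirms d ≠ 0 throughout. Hence the two sides are never equal, so the relation holds for every integer in [-1000, 1000].

No counterexample exists.

Answer: True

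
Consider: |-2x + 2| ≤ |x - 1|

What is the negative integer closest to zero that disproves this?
Testing negative integers from -1 downward:
x = -1: LHS = |-2·(-1) + 2| = |4| = 4, RHS = |(-1) - 1| = |-2| = 2; 4 ≤ 2 — FAILS  ← closest negative counterexample to 0

Answer: x = -1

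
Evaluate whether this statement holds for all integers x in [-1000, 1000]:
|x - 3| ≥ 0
An absolute value is never negative, so the left side is ≥ 0 for every x, while the right side is 0. Tightest case in [-1000, 1000] is x = 3:
x = 3: LHS = |3 - 3| = |0| = 0; 0 ≥ 0 — holds
Hence LHS − RHS is never negative, i.e. LHS ≥ RHS throughout, so the relation holds for every integer in [-1000, 1000].

No counterexample exists.

Answer: True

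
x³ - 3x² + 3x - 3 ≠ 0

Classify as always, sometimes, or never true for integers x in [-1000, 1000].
Track d = LHS − RHS over the integers in [-1000, 1000]. Equality would need d = 0, but d changes sign only between consecutive integers, jumping over 0:
x = 2: LHS = 2³ - 3·2² + 3·2 - 3 = -1; -1 ≠ 0 — holds  (d = -1)
x = 3: LHS = 3³ - 3·3² + 3·3 - 3 = 6; 6 ≠ 0 — holds  (d = 6)
Away from these crossings d keeps a constant sign, and checking every integer in [-1000, 1000] confirms d ≠ 0 throughout. Hence the two sides are never equal, so the relation holds for every integer in [-1000, 1000].

No counterexample exists.

Answer: Always true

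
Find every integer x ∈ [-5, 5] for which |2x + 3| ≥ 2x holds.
Over all integers in [-5, 5], LHS − RHS is smallest at x = 0, where it equals 3:
x = 0: LHS = |2·0 + 3| = |3| = 3, RHS = 2·0 = 0; 3 ≥ 0 — holds
At the ends of the range:
x = -5: LHS = |2·(-5) + 3| = |-7| = 7, RHS = 2·(-5) = -10; 7 ≥ -10 — holds
x = 5: LHS = |2·5 + 3| = |13| = 13, RHS = 2·5 = 10; 13 ≥ 10 — holds
Hence LHS − RHS is never negative, i.e. LHS ≥ RHS throughout, so the relation holds for every integer in [-5, 5].

Answer: All integers in [-5, 5]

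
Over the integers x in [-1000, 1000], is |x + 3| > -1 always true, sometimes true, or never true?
An absolute value is never negative, so the left side is ≥ 0 for every x, while the right side is -1. Tightest case in [-1000, 1000] is x = -3:
x = -3: LHS = |(-3) + 3| = |0| = 0; 0 > -1 — holds
Hence LHS − RHS is never zero or negative, i.e. LHS > RHS throughout, so the relation holds for every integer in [-1000, 1000].

No counterexample exists.

Answer: Always true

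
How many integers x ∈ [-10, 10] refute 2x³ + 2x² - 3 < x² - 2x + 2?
Counterexamples in [-10, 10]: {1, 2, 3, 4, 5, 6, 7, 8, 9, 10}.

Counting them gives 10 values.

Answer: 10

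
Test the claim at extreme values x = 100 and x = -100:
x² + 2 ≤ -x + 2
x = 100: LHS = 100² + 2 = 10002, RHS = -100 + 2 = -98; 10002 ≤ -98 — FAILS
x = -100: LHS = (-100)² + 2 = 10002, RHS = -(-100) + 2 = 102; 10002 ≤ 102 — FAILS

Answer: No, fails for both x = 100 and x = -100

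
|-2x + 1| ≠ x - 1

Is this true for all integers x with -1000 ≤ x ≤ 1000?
Over all integers in [-1000, 1000], LHS − RHS is always positive; it is smallest at x = 1, where it equals 1:
x = 1: LHS = |-2·1 + 1| = |-1| = 1, RHS = 1 - 1 = 0; 1 ≠ 0 — holds
At the ends of the range:
x = -1000: LHS = |-2·(-1000) + 1| = |2001| = 2001, RHS = (-1000) - 1 = -1001; 2001 ≠ -1001 — holds
x = 1000: LHS = |-2·1000 + 1| = |-1999| = 1999, RHS = 1000 - 1 = 999; 1999 ≠ 999 — holds
Hence LHS − RHS is never 0, i.e. the two sides are never equal, so the relation holds for every integer in [-1000, 1000].

No counterexample exists.

Answer: True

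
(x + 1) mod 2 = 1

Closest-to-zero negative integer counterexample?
Testing negative integers from -1 downward:
x = -1: LHS = ((-1) + 1) mod 2 = 0 mod 2 = 0; 0 = 1 — FAILS  ← closest negative counterexample to 0

Answer: x = -1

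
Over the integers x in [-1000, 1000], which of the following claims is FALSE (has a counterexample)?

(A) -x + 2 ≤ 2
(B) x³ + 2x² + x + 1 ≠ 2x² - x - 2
(A) x = -1: LHS = -(-1) + 2 = 3; 3 ≤ 2 — FAILS
(B) x = -1: LHS = (-1)³ + 2·(-1)² + (-1) + 1 = 1, RHS = 2·(-1)² - (-1) - 2 = 1; 1 ≠ 1 — FAILS

Answer: Both A and B are false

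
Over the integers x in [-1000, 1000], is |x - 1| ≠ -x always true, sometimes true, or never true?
Over all integers in [-1000, 1000], LHS − RHS is always positive; it is smallest at x = 0, where it equals 1:
x = 0: LHS = |0 - 1| = |-1| = 1, RHS = -0 = 0; 1 ≠ 0 — holds
At the ends of the range:
x = -1000: LHS = |(-1000) - 1| = |-1001| = 1001, RHS = -(-1000) = 1000; 1001 ≠ 1000 — holds
x = 1000: LHS = |1000 - 1| = |999| = 999; 999 ≠ -1000 — holds
Hence LHS − RHS is never 0, i.e. the two sides are never equal, so the relation holds for every integer in [-1000, 1000].

No counterexample exists.

Answer: Always true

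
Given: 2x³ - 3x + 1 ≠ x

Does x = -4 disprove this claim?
Substitute x = -4 into the relation:
x = -4: LHS = 2·(-4)³ - 3·(-4) + 1 = -115; -115 ≠ -4 — holds

The relation holds at x = -4, so it is not a counterexample.

Answer: No, x = -4 is not a counterexample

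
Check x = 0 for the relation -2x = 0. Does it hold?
x = 0: LHS = -2·0 = 0; 0 = 0 — holds

The relation is satisfied at x = 0.

Answer: Yes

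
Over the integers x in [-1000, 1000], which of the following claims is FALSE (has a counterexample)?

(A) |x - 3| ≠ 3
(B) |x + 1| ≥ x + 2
(A) x = 0: LHS = |0 - 3| = |-3| = 3; 3 ≠ 3 — FAILS
(B) x = 0: LHS = |0 + 1| = |1| = 1, RHS = 0 + 2 = 2; 1 ≥ 2 — FAILS

Answer: Both A and B are false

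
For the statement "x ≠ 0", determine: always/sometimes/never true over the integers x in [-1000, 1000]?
Holds at x = 1: 1 ≠ 0 — holds
Fails at x = 0: 0 ≠ 0 — FAILS
It is satisfied by some integers in the range but not all.

Answer: Sometimes true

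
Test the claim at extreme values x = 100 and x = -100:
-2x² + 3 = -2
x = 100: LHS = -2·100² + 3 = -19997; -19997 = -2 — FAILS
x = -100: LHS = -2·(-100)² + 3 = -19997; -19997 = -2 — FAILS

Answer: No, fails for both x = 100 and x = -100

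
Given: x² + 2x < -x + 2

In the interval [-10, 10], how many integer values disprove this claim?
Counterexamples in [-10, 10]: {-10, -9, -8, -7, -6, -5, -4, 1, 2, 3, 4, 5, 6, 7, 8, 9, 10}.

Counting them gives 17 values.

Answer: 17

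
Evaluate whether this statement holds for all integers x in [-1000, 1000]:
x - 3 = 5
The claim fails at x = 0:
x = 0: LHS = 0 - 3 = -3; -3 = 5 — FAILS

Because a single integer refutes it, the statement is false.

Answer: False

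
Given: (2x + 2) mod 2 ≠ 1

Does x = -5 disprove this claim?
Substitute x = -5 into the relation:
x = -5: LHS = (2·(-5) + 2) mod 2 = (-8) mod 2 = 0; 0 ≠ 1 — holds

The relation holds at x = -5, so it is not a counterexample.

Answer: No, x = -5 is not a counterexample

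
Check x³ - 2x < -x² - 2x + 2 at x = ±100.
x = 100: LHS = 100³ - 2·100 = 999800, RHS = -100² - 2·100 + 2 = -10198; 999800 < -10198 — FAILS
x = -100: LHS = (-100)³ - 2·(-100) = -999800, RHS = -(-100)² - 2·(-100) + 2 = -9798; -999800 < -9798 — holds

Answer: Partially: fails for x = 100, holds for x = -100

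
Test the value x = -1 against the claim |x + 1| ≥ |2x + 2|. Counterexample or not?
Substitute x = -1 into the relation:
x = -1: LHS = |(-1) + 1| = |0| = 0, RHS = |2·(-1) + 2| = |0| = 0; 0 ≥ 0 — holds

The claim holds here, so x = -1 is not a counterexample. (A counterexample exists elsewhere, e.g. x = 0.)

Answer: No, x = -1 is not a counterexample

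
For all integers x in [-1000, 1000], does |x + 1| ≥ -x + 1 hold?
The claim fails at x = -1:
x = -1: LHS = |(-1) + 1| = |0| = 0, RHS = -(-1) + 1 = 2; 0 ≥ 2 — FAILS

Because a single integer refutes it, the statement is false.

Answer: False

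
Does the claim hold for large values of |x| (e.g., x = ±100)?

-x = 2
x = 100: -100 = 2 — FAILS
x = -100: LHS = -(-100) = 100; 100 = 2 — FAILS

Answer: No, fails for both x = 100 and x = -100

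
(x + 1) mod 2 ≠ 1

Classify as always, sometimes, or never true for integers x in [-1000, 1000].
Holds at x = 1: LHS = (1 + 1) mod 2 = 2 mod 2 = 0; 0 ≠ 1 — holds
Fails at x = 0: LHS = (0 + 1) mod 2 = 1 mod 2 = 1; 1 ≠ 1 — FAILS
It is satisfied by some integers in the range but not all.

Answer: Sometimes true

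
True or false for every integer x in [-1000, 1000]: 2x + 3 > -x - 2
The claim fails at x = -2:
x = -2: LHS = 2·(-2) + 3 = -1, RHS = -(-2) - 2 = 0; -1 > 0 — FAILS

Because a single integer refutes it, the statement is false.

Answer: False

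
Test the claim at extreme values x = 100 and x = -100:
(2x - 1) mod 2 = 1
x = 100: LHS = (2·100 - 1) mod 2 = 199 mod 2 = 1; 1 = 1 — holds
x = -100: LHS = (2·(-100) - 1) mod 2 = (-201) mod 2 = 1; 1 = 1 — holds

Answer: Yes, holds for both x = 100 and x = -100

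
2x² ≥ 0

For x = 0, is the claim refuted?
Substitute x = 0 into the relation:
x = 0: LHS = 2·0² = 0; 0 ≥ 0 — holds

The relation holds at x = 0, so it is not a counterexample.

Answer: No, x = 0 is not a counterexample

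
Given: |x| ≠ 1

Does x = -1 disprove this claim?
Substitute x = -1 into the relation:
x = -1: LHS = |-1| = 1; 1 ≠ 1 — FAILS

Since the claim fails at x = -1, this value is a counterexample.

Answer: Yes, x = -1 is a counterexample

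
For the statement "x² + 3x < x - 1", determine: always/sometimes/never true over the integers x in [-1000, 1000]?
Over all integers in [-1000, 1000], LHS − RHS is smallest at x = -1, where it equals 0:
x = -1: LHS = (-1)² + 3·(-1) = -2, RHS = (-1) - 1 = -2; -2 < -2 — FAILS
At the ends of the range:
x = -1000: LHS = (-1000)² + 3·(-1000) = 997000, RHS = (-1000) - 1 = -1001; 997000 < -1001 — FAILS
x = 1000: LHS = 1000² + 3·1000 = 1003000, RHS = 1000 - 1 = 999; 1003000 < 999 — FAILS
Hence LHS − RHS is never negative, i.e. LHS ≥ RHS throughout, so the claimed relation (<) fails for every integer in [-1000, 1000].

No integer in the range satisfies it.

Answer: Never true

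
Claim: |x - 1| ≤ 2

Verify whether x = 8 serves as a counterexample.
Substitute x = 8 into the relation:
x = 8: LHS = |8 - 1| = |7| = 7; 7 ≤ 2 — FAILS

Since the claim fails at x = 8, this value is a counterexample.

Answer: Yes, x = 8 is a counterexample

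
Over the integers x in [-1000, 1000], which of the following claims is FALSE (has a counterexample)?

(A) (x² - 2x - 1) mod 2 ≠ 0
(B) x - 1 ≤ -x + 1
(A) x = 1: LHS = (1² - 2·1 - 1) mod 2 = (-2) mod 2 = 0; 0 ≠ 0 — FAILS
(B) x = 2: LHS = 2 - 1 = 1, RHS = -2 + 1 = -1; 1 ≤ -1 — FAILS

Answer: Both A and B are false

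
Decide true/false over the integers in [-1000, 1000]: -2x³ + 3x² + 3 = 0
The claim fails at x = 0:
x = 0: LHS = -2·0³ + 3·0² + 3 = 3; 3 = 0 — FAILS

Because a single integer refutes it, the statement is false.

Answer: False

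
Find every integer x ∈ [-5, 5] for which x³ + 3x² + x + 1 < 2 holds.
Holds for: {-5, -4, -3, 0}
Fails for: {-2, -1, 1, 2, 3, 4, 5}

Answer: {-5, -4, -3, 0}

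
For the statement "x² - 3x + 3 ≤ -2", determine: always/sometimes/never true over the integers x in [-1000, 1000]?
Over all integers in [-1000, 1000], LHS − RHS is smallest at x = 1, where it equals 3:
x = 1: LHS = 1² - 3·1 + 3 = 1; 1 ≤ -2 — FAILS
At the ends of the range:
x = -1000: LHS = (-1000)² - 3·(-1000) + 3 = 1003003; 1003003 ≤ -2 — FAILS
x = 1000: LHS = 1000² - 3·1000 + 3 = 997003; 997003 ≤ -2 — FAILS
Hence LHS − RHS is never zero or negative, i.e. LHS > RHS throughout, so the claimed relation (≤) fails for every integer in [-1000, 1000].

No integer in the range satisfies it.

Answer: Never true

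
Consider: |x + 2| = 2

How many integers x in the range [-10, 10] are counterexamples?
Counterexamples in [-10, 10]: {-10, -9, -8, -7, -6, -5, -3, -2, -1, 1, 2, 3, 4, 5, 6, 7, 8, 9, 10}.

Counting them gives 19 values.

Answer: 19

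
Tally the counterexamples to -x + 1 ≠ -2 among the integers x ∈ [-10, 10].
Counterexamples in [-10, 10]: {3}.

Counting them gives 1 values.

Answer: 1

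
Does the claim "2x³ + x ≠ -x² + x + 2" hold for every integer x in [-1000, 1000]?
Track d = LHS − RHS over the integers in [-1000, 1000]. Equality would need d = 0, but d changes sign only between consecutive integers, jumping over 0:
x = 0: LHS = 2·0³ + 0 = 0, RHS = -0² + 0 + 2 = 2; 0 ≠ 2 — holds  (d = -2)
x = 1: LHS = 2·1³ + 1 = 3, RHS = -1² + 1 + 2 = 2; 3 ≠ 2 — holds  (d = 1)
Away from these crossings d keeps a constant sign, and checking every integer in [-1000, 1000] confirms d ≠ 0 throughout. Hence the two sides are never equal, so the relation holds for every integer in [-1000, 1000].

No counterexample exists.

Answer: True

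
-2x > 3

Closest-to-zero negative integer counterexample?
Testing negative integers from -1 downward:
x = -1: LHS = -2·(-1) = 2; 2 > 3 — FAILS  ← closest negative counterexample to 0

Answer: x = -1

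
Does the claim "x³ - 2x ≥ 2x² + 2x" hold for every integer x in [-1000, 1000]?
The claim fails at x = 1:
x = 1: LHS = 1³ - 2·1 = -1, RHS = 2·1² + 2·1 = 4; -1 ≥ 4 — FAILS

Because a single integer refutes it, the statement is false.

Answer: False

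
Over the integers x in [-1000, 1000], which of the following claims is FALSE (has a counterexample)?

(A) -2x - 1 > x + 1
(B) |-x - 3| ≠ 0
(A) x = 0: LHS = -2·0 - 1 = -1, RHS = 0 + 1 = 1; -1 > 1 — FAILS
(B) x = -3: LHS = |-(-3) - 3| = |0| = 0; 0 ≠ 0 — FAILS

Answer: Both A and B are false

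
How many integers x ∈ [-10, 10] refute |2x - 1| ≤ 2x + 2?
Counterexamples in [-10, 10]: {-10, -9, -8, -7, -6, -5, -4, -3, -2, -1}.

Counting them gives 10 values.

Answer: 10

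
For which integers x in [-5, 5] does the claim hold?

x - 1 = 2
Holds for: {3}
Fails for: {-5, -4, -3, -2, -1, 0, 1, 2, 4, 5}

Answer: {3}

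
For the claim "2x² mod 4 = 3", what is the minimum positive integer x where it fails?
Testing positive integers:
x = 1: LHS = (2·1²) mod 4 = 2 mod 4 = 2; 2 = 3 — FAILS  ← smallest positive counterexample

Answer: x = 1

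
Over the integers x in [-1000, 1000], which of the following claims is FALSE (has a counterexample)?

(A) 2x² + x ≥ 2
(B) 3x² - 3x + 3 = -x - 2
(A) x = 0: LHS = 2·0² + 0 = 0; 0 ≥ 2 — FAILS
(B) x = 0: LHS = 3·0² - 3·0 + 3 = 3, RHS = -0 - 2 = -2; 3 = -2 — FAILS

Answer: Both A and B are false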